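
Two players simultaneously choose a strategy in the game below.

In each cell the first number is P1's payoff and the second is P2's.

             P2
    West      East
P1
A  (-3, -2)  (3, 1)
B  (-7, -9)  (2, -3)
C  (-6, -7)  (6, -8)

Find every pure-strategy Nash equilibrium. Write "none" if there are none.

For each player, find the best response to each opponent profile; mutual best responses are the pure NE.
P1 against West: payoffs -3, -7, -6 → best response A.
P1 against East: payoffs 3, 2, 6 → best response C.
P2 against A: payoffs -2, 1 → best response East.
P2 against B: payoffs -9, -3 → best response East.
P2 against C: payoffs -7, -8 → best response West.
No profile is a mutual best response for all players.

No pure-strategy Nash equilibrium.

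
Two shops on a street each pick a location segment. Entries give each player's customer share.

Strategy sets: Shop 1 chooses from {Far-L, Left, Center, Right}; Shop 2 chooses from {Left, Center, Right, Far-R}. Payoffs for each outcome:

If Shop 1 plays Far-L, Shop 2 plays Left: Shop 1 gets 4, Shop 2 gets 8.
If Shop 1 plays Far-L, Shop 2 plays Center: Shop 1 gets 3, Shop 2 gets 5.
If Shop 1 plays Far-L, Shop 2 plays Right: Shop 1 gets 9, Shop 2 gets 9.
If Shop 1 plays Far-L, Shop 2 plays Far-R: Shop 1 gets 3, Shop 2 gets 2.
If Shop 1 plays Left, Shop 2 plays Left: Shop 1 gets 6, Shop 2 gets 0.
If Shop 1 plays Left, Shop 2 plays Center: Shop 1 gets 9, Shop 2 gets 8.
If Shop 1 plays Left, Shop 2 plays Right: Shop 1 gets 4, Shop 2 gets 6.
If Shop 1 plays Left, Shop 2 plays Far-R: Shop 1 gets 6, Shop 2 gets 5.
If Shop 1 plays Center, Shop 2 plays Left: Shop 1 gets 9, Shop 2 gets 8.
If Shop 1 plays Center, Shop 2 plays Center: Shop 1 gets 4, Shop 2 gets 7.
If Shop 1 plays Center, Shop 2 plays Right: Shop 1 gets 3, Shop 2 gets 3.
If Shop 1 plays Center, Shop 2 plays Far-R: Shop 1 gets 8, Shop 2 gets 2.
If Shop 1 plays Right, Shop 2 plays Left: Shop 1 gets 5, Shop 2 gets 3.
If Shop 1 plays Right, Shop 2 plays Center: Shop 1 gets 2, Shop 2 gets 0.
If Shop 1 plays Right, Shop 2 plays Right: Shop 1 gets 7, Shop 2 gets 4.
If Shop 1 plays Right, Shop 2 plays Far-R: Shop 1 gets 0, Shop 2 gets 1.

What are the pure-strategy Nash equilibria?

Pure-strategy Nash equilibria: (Far-L, Right), (Left, Center), (Center, Left)

(Far-L, Left): Shop 1 can switch to Left (4 → 6). Not NE.
(Far-L, Center): Shop 1 can switch to Left (3 → 9). Not NE.
(Far-L, Right): Shop 1 gets 9, best alternative 7; Shop 2 gets 9, best alternative 8. No profitable deviation — NE.
(Far-L, Far-R): Shop 1 can switch to Left (3 → 6). Not NE.
(Left, Left): Shop 1 can switch to Center (6 → 9). Not NE.
(Left, Center): Shop 1 gets 9, best alternative 4; Shop 2 gets 8, best alternative 6. No profitable deviation — NE.
(Left, Right): Shop 1 can switch to Far-L (4 → 9). Not NE.
(Left, Far-R): Shop 1 can switch to Center (6 → 8). Not NE.
(Center, Left): Shop 1 gets 9, best alternative 6; Shop 2 gets 8, best alternative 7. No profitable deviation — NE.
(The remaining 7 profiles each have a profitable deviation by the same check.)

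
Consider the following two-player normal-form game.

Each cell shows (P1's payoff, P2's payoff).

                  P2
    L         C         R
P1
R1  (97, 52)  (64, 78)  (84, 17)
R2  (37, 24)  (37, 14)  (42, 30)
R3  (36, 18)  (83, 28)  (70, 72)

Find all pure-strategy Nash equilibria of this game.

For each player, find the best response to each opponent profile; mutual best responses are the pure NE.
P1 against L: payoffs 97, 37, 36 → best response R1.
P1 against C: payoffs 64, 37, 83 → best response R3.
P1 against R: payoffs 84, 42, 70 → best response R1.
P2 against R1: payoffs 52, 78, 17 → best response C.
P2 against R2: payoffs 24, 14, 30 → best response R.
P2 against R3: payoffs 18, 28, 72 → best response R.
No profile is a mutual best response for all players.

This game has no pure Nash equilibrium.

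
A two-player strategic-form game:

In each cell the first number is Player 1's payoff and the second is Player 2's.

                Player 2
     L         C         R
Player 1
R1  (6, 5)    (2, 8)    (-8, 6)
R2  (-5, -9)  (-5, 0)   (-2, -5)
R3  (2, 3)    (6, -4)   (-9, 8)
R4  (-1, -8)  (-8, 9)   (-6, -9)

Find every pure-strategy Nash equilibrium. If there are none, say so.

This game has no pure Nash equilibrium.

Mark each player's best response to every combination of opponents' strategies; a profile where every player is best-responding is a pure Nash equilibrium.
Player 1 against L: payoffs 6, -5, 2, -1 → best response R1.
Player 1 against C: payoffs 2, -5, 6, -8 → best response R3.
Player 1 against R: payoffs -8, -2, -9, -6 → best response R2.
Player 2 against R1: payoffs 5, 8, 6 → best response C.
Player 2 against R2: payoffs -9, 0, -5 → best response C.
Player 2 against R3: payoffs 3, -4, 8 → best response R.
Player 2 against R4: payoffs -8, 9, -9 → best response C.
No profile is a mutual best response for all players.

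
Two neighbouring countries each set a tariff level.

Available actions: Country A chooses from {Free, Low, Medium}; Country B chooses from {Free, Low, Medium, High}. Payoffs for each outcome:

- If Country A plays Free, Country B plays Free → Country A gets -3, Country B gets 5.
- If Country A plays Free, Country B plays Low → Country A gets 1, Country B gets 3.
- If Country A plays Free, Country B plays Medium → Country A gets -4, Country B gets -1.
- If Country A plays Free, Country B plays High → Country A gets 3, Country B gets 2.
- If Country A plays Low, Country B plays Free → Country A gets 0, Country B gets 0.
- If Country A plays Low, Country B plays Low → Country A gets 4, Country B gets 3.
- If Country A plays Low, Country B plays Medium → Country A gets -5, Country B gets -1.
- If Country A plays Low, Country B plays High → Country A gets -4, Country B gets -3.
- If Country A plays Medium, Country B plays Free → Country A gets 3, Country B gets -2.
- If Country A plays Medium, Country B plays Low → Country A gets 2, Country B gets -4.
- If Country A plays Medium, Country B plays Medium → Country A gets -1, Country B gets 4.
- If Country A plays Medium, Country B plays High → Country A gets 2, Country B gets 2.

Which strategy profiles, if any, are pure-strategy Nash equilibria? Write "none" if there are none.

Mark each player's best response to every combination of opponents' strategies; a profile where every player is best-responding is a pure Nash equilibrium.
Country A against Free: payoffs -3, 0, 3 → best response Medium.
Country A against Low: payoffs 1, 4, 2 → best response Low.
Country A against Medium: payoffs -4, -5, -1 → best response Medium.
Country A against High: payoffs 3, -4, 2 → best response Free.
Country B against Free: payoffs 5, 3, -1, 2 → best response Free.
Country B against Low: payoffs 0, 3, -1, -3 → best response Low.
Country B against Medium: payoffs -2, -4, 4, 2 → best response Medium.
Mutual best responses: (Low, Low); (Medium, Medium).

(Low, Low) and (Medium, Medium)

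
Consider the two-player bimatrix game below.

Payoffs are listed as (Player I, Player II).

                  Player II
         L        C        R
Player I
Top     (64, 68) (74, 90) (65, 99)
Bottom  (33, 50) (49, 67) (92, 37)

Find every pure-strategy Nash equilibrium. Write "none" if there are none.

Player I against L: payoffs 64, 33 → best response Top.
Player I against C: payoffs 74, 49 → best response Top.
Player I against R: payoffs 65, 92 → best response Bottom.
Player II against Top: payoffs 68, 90, 99 → best response R.
Player II against Bottom: payoffs 50, 67, 37 → best response C.
No profile is a mutual best response for all players.

none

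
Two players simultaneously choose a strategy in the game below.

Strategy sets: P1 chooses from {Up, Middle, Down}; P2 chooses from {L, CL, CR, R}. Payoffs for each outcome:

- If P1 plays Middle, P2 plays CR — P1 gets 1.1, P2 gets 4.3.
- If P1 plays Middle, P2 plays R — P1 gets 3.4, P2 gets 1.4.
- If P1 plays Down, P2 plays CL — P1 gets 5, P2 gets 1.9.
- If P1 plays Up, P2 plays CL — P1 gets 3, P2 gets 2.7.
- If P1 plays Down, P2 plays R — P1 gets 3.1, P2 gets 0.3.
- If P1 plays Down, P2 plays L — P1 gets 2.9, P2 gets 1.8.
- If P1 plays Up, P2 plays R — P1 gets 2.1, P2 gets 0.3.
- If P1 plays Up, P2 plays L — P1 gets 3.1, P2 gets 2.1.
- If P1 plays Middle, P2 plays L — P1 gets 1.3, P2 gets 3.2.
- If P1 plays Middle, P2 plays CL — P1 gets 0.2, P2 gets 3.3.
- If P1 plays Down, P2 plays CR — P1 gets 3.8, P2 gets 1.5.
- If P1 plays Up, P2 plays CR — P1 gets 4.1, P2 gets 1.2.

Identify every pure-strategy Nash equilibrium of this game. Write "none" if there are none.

(Up, L): P2 can switch to CL (2.1 → 2.7). Not NE.
(Up, CL): P1 can switch to Down (3 → 5). Not NE.
(Up, CR): P2 can switch to L (1.2 → 2.1). Not NE.
(Up, R): P1 can switch to Middle (2.1 → 3.4). Not NE.
(Middle, L): P1 can switch to Up (1.3 → 3.1). Not NE.
(Middle, CL): P1 can switch to Up (0.2 → 3). Not NE.
(Middle, CR): P1 can switch to Up (1.1 → 4.1). Not NE.
(Middle, R): P2 can switch to L (1.4 → 3.2). Not NE.
(Down, CL): P1 gets 5, best alternative 3; P2 gets 1.9, best alternative 1.8. No profitable deviation — NE.
(The remaining 3 profiles each have a profitable deviation by the same check.)

(Down, CL)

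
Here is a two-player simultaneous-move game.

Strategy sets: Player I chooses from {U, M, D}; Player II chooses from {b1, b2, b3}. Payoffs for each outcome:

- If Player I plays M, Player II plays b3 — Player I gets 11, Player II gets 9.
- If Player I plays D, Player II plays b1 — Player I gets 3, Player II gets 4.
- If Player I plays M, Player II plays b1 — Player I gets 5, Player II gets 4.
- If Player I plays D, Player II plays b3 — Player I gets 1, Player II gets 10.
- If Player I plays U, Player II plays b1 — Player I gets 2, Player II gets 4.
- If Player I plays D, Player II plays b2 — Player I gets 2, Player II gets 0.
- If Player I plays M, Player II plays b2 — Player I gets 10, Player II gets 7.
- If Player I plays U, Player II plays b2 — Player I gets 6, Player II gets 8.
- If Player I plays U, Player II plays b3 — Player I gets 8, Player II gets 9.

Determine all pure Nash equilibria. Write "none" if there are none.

(M, b3)

Mark each player's best response to every combination of opponents' strategies; a profile where every player is best-responding is a pure Nash equilibrium.
Player I against b1: payoffs 2, 5, 3 → best response M.
Player I against b2: payoffs 6, 10, 2 → best response M.
Player I against b3: payoffs 8, 11, 1 → best response M.
Player II against U: payoffs 4, 8, 9 → best response b3.
Player II against M: payoffs 4, 7, 9 → best response b3.
Player II against D: payoffs 4, 0, 10 → best response b3.
Mutual best responses: (M, b3).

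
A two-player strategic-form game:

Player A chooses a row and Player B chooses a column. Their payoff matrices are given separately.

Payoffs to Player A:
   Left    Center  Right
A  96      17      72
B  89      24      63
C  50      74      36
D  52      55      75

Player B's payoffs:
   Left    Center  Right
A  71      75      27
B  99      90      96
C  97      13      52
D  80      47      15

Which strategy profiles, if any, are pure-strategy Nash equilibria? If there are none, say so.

For each player, find the best response to each opponent profile; mutual best responses are the pure NE.
Player A against Left: payoffs 96, 89, 50, 52 → best response A.
Player A against Center: payoffs 17, 24, 74, 55 → best response C.
Player A against Right: payoffs 72, 63, 36, 75 → best response D.
Player B against A: payoffs 71, 75, 27 → best response Center.
Player B against B: payoffs 99, 90, 96 → best response Left.
Player B against C: payoffs 97, 13, 52 → best response Left.
Player B against D: payoffs 80, 47, 15 → best response Left.
No profile is a mutual best response for all players.

No pure-strategy Nash equilibrium.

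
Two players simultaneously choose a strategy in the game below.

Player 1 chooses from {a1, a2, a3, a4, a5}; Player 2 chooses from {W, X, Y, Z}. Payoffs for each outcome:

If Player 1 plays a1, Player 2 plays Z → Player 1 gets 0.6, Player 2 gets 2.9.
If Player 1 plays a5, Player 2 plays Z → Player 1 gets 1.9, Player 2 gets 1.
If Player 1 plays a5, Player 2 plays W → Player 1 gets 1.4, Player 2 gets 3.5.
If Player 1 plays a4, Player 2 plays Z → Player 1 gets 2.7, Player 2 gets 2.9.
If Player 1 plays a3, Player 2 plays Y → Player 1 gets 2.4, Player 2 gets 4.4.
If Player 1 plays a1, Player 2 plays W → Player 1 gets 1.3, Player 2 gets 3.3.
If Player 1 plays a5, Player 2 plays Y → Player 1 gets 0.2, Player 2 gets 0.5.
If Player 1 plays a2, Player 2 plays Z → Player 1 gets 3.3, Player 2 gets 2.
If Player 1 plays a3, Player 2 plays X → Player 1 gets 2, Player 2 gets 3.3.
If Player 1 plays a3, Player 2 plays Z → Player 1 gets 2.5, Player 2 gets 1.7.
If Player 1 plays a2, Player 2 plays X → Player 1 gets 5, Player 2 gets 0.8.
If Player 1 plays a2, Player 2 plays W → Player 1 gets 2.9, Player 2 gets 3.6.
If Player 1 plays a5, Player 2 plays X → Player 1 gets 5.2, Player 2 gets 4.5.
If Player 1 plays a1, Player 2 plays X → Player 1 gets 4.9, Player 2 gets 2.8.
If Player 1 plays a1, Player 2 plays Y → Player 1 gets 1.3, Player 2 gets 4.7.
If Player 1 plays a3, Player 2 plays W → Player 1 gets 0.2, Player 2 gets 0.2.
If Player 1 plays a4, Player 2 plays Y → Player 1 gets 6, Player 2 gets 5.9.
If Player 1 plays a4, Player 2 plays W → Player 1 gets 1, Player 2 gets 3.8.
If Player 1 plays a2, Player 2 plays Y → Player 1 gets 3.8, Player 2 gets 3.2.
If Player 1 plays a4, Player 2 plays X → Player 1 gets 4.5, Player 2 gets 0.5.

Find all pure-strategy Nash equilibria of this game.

Mark each player's best response to every combination of opponents' strategies; a profile where every player is best-responding is a pure Nash equilibrium.
Player 1 against W: payoffs 1.3, 2.9, 0.2, 1, 1.4 → best response a2.
Player 1 against X: payoffs 4.9, 5, 2, 4.5, 5.2 → best response a5.
Player 1 against Y: payoffs 1.3, 3.8, 2.4, 6, 0.2 → best response a4.
Player 1 against Z: payoffs 0.6, 3.3, 2.5, 2.7, 1.9 → best response a2.
Player 2 against a1: payoffs 3.3, 2.8, 4.7, 2.9 → best response Y.
Player 2 against a2: payoffs 3.6, 0.8, 3.2, 2 → best response W.
Player 2 against a3: payoffs 0.2, 3.3, 4.4, 1.7 → best response Y.
Player 2 against a4: payoffs 3.8, 0.5, 5.9, 2.9 → best response Y.
Player 2 against a5: payoffs 3.5, 4.5, 0.5, 1 → best response X.
Mutual best responses: (a2, W); (a4, Y); (a5, X).

(a2, W); (a4, Y); (a5, X)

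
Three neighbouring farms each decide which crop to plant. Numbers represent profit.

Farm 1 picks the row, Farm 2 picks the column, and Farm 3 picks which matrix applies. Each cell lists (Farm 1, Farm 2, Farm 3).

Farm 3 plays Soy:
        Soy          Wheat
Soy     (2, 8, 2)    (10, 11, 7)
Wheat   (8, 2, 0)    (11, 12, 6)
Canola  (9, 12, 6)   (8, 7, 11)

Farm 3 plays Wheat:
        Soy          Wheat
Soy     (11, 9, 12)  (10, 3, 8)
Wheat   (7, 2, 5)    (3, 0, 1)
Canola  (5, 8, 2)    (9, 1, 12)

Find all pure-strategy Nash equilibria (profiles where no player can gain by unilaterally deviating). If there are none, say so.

(Soy, Soy, Wheat), (Wheat, Wheat, Soy), (Canola, Soy, Soy)

(Soy, Soy, Soy): Farm 1 can switch to Wheat (2 → 8). Not NE.
(Soy, Soy, Wheat): Farm 1 gets 11, best alternative 7; Farm 2 gets 9, best alternative 3; Farm 3 gets 12, best alternative 2. No profitable deviation — NE.
(Soy, Wheat, Soy): Farm 1 can switch to Wheat (10 → 11). Not NE.
(Soy, Wheat, Wheat): Farm 2 can switch to Soy (3 → 9). Not NE.
(Wheat, Soy, Soy): Farm 1 can switch to Canola (8 → 9). Not NE.
(Wheat, Soy, Wheat): Farm 1 can switch to Soy (7 → 11). Not NE.
(Wheat, Wheat, Soy): Farm 1 gets 11, best alternative 10; Farm 2 gets 12, best alternative 2; Farm 3 gets 6, best alternative 1. No profitable deviation — NE.
(Wheat, Wheat, Wheat): Farm 1 can switch to Soy (3 → 10). Not NE.
(Canola, Soy, Soy): Farm 1 gets 9, best alternative 8; Farm 2 gets 12, best alternative 7; Farm 3 gets 6, best alternative 2. No profitable deviation — NE.
(Canola, Soy, Wheat): Farm 1 can switch to Soy (5 → 11). Not NE.
(Canola, Wheat, Soy): Farm 1 can switch to Soy (8 → 10). Not NE.
(Canola, Wheat, Wheat): Farm 1 can switch to Soy (9 → 10). Not NE.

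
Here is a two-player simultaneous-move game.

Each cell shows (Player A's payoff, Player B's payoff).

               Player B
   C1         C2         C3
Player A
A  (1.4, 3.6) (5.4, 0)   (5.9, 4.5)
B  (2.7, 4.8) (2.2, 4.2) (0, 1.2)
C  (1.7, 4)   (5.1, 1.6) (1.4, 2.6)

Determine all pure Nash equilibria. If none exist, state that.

(A, C3), (B, C1)

Mark each player's best response to every combination of opponents' strategies; a profile where every player is best-responding is a pure Nash equilibrium.
Player A against C1: payoffs 1.4, 2.7, 1.7 → best response B.
Player A against C2: payoffs 5.4, 2.2, 5.1 → best response A.
Player A against C3: payoffs 5.9, 0, 1.4 → best response A.
Player B against A: payoffs 3.6, 0, 4.5 → best response C3.
Player B against B: payoffs 4.8, 4.2, 1.2 → best response C1.
Player B against C: payoffs 4, 1.6, 2.6 → best response C1.
Mutual best responses: (A, C3); (B, C1).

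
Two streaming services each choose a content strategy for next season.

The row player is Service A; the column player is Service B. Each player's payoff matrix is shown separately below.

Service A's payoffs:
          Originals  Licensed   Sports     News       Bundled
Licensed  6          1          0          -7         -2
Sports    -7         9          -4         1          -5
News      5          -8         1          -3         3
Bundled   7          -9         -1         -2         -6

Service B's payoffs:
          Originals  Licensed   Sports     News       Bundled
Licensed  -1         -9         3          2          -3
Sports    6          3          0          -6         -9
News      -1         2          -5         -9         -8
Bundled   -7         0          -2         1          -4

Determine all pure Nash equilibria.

(Licensed, Originals): Service A can switch to Bundled (6 → 7). Not NE.
(Licensed, Licensed): Service A can switch to Sports (1 → 9). Not NE.
(Licensed, Sports): Service A can switch to News (0 → 1). Not NE.
(Licensed, News): Service A can switch to Sports (-7 → 1). Not NE.
(Licensed, Bundled): Service A can switch to News (-2 → 3). Not NE.
(Sports, Originals): Service A can switch to Licensed (-7 → 6). Not NE.
(Sports, Licensed): Service B can switch to Originals (3 → 6). Not NE.
(Sports, Sports): Service A can switch to Licensed (-4 → 0). Not NE.
(The remaining 12 profiles each have a profitable deviation by the same check.)

There is no pure-strategy Nash equilibrium.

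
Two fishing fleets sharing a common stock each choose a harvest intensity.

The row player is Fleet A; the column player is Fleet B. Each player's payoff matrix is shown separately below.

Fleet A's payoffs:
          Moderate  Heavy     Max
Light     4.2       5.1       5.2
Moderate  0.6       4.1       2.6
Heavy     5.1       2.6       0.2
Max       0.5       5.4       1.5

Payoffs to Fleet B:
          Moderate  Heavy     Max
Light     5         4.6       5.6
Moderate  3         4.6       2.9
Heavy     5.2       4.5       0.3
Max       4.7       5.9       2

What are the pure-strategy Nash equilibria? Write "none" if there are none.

Fleet A against Moderate: payoffs 4.2, 0.6, 5.1, 0.5 → best response Heavy.
Fleet A against Heavy: payoffs 5.1, 4.1, 2.6, 5.4 → best response Max.
Fleet A against Max: payoffs 5.2, 2.6, 0.2, 1.5 → best response Light.
Fleet B against Light: payoffs 5, 4.6, 5.6 → best response Max.
Fleet B against Moderate: payoffs 3, 4.6, 2.9 → best response Heavy.
Fleet B against Heavy: payoffs 5.2, 4.5, 0.3 → best response Moderate.
Fleet B against Max: payoffs 4.7, 5.9, 2 → best response Heavy.
Mutual best responses: (Light, Max); (Heavy, Moderate); (Max, Heavy).

(Light, Max), (Heavy, Moderate), (Max, Heavy)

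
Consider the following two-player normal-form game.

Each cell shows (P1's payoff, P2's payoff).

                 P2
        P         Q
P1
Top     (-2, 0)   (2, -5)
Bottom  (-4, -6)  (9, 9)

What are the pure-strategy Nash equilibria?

The pure Nash equilibria are (Top, P); (Bottom, Q).

Check each profile: it is a Nash equilibrium iff no player can strictly gain by switching unilaterally.
(Top, P): P1 gets -2, best alternative -4; P2 gets 0, best alternative -5. No profitable deviation — NE.
(Top, Q): P1 can switch to Bottom (2 → 9). Not NE.
(Bottom, P): P1 can switch to Top (-4 → -2). Not NE.
(Bottom, Q): P1 gets 9, best alternative 2; P2 gets 9, best alternative -6. No profitable deviation — NE.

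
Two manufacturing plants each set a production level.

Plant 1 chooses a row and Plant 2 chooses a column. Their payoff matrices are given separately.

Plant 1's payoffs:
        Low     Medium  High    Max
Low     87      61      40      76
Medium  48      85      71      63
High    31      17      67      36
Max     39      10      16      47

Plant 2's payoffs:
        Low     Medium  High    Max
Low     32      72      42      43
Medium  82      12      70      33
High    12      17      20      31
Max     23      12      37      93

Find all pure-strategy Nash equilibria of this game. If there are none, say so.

No pure-strategy Nash equilibrium.

Plant 1 against Low: payoffs 87, 48, 31, 39 → best response Low.
Plant 1 against Medium: payoffs 61, 85, 17, 10 → best response Medium.
Plant 1 against High: payoffs 40, 71, 67, 16 → best response Medium.
Plant 1 against Max: payoffs 76, 63, 36, 47 → best response Low.
Plant 2 against Low: payoffs 32, 72, 42, 43 → best response Medium.
Plant 2 against Medium: payoffs 82, 12, 70, 33 → best response Low.
Plant 2 against High: payoffs 12, 17, 20, 31 → best response Max.
Plant 2 against Max: payoffs 23, 12, 37, 93 → best response Max.
No profile is a mutual best response for all players.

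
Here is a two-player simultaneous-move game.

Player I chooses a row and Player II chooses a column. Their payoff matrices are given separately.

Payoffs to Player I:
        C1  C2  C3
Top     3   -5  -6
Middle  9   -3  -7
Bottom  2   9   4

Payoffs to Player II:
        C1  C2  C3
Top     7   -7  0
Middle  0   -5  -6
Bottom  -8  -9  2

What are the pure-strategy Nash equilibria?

Pure-strategy Nash equilibria: (Middle, C1), (Bottom, C3)

For each player, find the best response to each opponent profile; mutual best responses are the pure NE.
Player I against C1: payoffs 3, 9, 2 → best response Middle.
Player I against C2: payoffs -5, -3, 9 → best response Bottom.
Player I against C3: payoffs -6, -7, 4 → best response Bottom.
Player II against Top: payoffs 7, -7, 0 → best response C1.
Player II against Middle: payoffs 0, -5, -6 → best response C1.
Player II against Bottom: payoffs -8, -9, 2 → best response C3.
Mutual best responses: (Middle, C1); (Bottom, C3).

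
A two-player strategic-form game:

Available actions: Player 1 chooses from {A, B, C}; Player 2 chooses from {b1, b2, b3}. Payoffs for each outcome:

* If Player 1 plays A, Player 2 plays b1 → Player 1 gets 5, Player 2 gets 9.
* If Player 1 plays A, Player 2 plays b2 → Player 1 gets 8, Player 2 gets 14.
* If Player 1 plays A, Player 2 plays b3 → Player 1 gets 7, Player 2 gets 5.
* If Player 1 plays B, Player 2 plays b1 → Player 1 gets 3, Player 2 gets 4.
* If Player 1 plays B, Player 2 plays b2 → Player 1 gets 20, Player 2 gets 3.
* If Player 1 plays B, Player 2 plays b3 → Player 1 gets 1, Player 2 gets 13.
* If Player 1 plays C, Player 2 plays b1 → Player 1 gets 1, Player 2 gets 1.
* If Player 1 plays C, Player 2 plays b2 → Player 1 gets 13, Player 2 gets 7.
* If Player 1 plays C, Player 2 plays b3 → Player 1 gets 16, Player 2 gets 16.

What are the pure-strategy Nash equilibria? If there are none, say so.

The unique pure-strategy Nash equilibrium is (C, b3).

Player 1 against b1: payoffs 5, 3, 1 → best response A.
Player 1 against b2: payoffs 8, 20, 13 → best response B.
Player 1 against b3: payoffs 7, 1, 16 → best response C.
Player 2 against A: payoffs 9, 14, 5 → best response b2.
Player 2 against B: payoffs 4, 3, 13 → best response b3.
Player 2 against C: payoffs 1, 7, 16 → best response b3.
Mutual best responses: (C, b3).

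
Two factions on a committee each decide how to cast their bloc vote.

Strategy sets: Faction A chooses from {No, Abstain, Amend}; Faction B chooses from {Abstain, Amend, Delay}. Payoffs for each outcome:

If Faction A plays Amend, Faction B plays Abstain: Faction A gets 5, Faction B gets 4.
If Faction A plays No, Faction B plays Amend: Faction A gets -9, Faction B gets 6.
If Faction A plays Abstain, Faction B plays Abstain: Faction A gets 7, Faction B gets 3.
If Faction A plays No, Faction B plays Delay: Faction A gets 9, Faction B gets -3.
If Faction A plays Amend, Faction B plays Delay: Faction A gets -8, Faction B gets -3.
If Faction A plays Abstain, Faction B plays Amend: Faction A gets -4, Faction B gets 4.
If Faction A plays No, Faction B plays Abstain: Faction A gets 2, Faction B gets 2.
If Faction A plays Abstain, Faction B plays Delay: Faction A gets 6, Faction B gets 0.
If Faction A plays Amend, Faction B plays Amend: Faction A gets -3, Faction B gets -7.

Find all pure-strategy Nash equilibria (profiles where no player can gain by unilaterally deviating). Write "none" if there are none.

There is no pure-strategy Nash equilibrium.

Faction A against Abstain: payoffs 2, 7, 5 → best response Abstain.
Faction A against Amend: payoffs -9, -4, -3 → best response Amend.
Faction A against Delay: payoffs 9, 6, -8 → best response No.
Faction B against No: payoffs 2, 6, -3 → best response Amend.
Faction B against Abstain: payoffs 3, 4, 0 → best response Amend.
Faction B against Amend: payoffs 4, -7, -3 → best response Abstain.
No profile is a mutual best response for all players.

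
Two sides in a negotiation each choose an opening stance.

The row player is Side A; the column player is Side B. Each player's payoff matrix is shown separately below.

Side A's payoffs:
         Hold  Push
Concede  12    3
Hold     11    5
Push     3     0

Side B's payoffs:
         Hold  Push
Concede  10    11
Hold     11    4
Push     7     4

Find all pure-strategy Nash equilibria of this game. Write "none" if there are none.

none

Side A against Hold: payoffs 12, 11, 3 → best response Concede.
Side A against Push: payoffs 3, 5, 0 → best response Hold.
Side B against Concede: payoffs 10, 11 → best response Push.
Side B against Hold: payoffs 11, 4 → best response Hold.
Side B against Push: payoffs 7, 4 → best response Hold.
No profile is a mutual best response for all players.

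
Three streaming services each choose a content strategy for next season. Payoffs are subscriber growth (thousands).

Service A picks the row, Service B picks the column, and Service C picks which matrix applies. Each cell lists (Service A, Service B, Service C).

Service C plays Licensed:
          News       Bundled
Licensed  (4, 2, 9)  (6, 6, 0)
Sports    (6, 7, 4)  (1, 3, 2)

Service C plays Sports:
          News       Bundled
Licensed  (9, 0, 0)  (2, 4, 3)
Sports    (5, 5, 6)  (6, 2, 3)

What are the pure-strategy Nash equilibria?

No pure-strategy Nash equilibrium.

Service A against (News, Licensed): payoffs 4, 6 → best response Sports.
Service A against (News, Sports): payoffs 9, 5 → best response Licensed.
Service A against (Bundled, Licensed): payoffs 6, 1 → best response Licensed.
Service A against (Bundled, Sports): payoffs 2, 6 → best response Sports.
Service B against (Licensed, Licensed): payoffs 2, 6 → best response Bundled.
Service B against (Licensed, Sports): payoffs 0, 4 → best response Bundled.
Service B against (Sports, Licensed): payoffs 7, 3 → best response News.
Service B against (Sports, Sports): payoffs 5, 2 → best response News.
Service C against (Licensed, News): payoffs 9, 0 → best response Licensed.
Service C against (Licensed, Bundled): payoffs 0, 3 → best response Sports.
Service C against (Sports, News): payoffs 4, 6 → best response Sports.
Service C against (Sports, Bundled): payoffs 2, 3 → best response Sports.
No profile is a mutual best response for all players.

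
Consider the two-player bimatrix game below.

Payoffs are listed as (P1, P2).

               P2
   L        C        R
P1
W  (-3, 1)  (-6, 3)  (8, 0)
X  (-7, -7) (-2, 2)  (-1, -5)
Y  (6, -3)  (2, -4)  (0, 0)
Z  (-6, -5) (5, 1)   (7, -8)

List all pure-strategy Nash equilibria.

(W, L): P1 can switch to Y (-3 → 6). Not NE.
(W, C): P1 can switch to X (-6 → -2). Not NE.
(W, R): P2 can switch to L (0 → 1). Not NE.
(X, L): P1 can switch to W (-7 → -3). Not NE.
(X, C): P1 can switch to Y (-2 → 2). Not NE.
(X, R): P1 can switch to W (-1 → 8). Not NE.
(Y, L): P2 can switch to R (-3 → 0). Not NE.
(Y, C): P1 can switch to Z (2 → 5). Not NE.
(Z, C): P1 gets 5, best alternative 2; P2 gets 1, best alternative -5. No profitable deviation — NE.
(The remaining 3 profiles each have a profitable deviation by the same check.)

Pure NE: (Z, C)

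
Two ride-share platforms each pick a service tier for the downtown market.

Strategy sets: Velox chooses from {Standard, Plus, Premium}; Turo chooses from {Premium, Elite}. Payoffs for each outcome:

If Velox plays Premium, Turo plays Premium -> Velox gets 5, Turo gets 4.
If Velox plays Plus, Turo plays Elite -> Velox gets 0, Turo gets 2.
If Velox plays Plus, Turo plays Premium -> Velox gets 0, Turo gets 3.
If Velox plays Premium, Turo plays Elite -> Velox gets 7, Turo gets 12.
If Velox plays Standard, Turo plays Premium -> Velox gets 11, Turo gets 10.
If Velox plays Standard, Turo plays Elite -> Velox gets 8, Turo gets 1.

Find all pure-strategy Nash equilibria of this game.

Pure NE: (Standard, Premium)

(Standard, Premium): Velox gets 11, best alternative 5; Turo gets 10, best alternative 1. No profitable deviation — NE.
(Standard, Elite): Turo can switch to Premium (1 → 10). Not NE.
(Plus, Premium): Velox can switch to Standard (0 → 11). Not NE.
(Plus, Elite): Velox can switch to Standard (0 → 8). Not NE.
(Premium, Premium): Velox can switch to Standard (5 → 11). Not NE.
(Premium, Elite): Velox can switch to Standard (7 → 8). Not NE.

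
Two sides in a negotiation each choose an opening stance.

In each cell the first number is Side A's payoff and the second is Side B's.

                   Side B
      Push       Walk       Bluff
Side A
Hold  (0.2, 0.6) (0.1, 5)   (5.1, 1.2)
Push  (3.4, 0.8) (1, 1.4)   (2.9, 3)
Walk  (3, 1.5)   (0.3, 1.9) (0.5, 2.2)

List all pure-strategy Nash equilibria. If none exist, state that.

Mark each player's best response to every combination of opponents' strategies; a profile where every player is best-responding is a pure Nash equilibrium.
Side A against Push: payoffs 0.2, 3.4, 3 → best response Push.
Side A against Walk: payoffs 0.1, 1, 0.3 → best response Push.
Side A against Bluff: payoffs 5.1, 2.9, 0.5 → best response Hold.
Side B against Hold: payoffs 0.6, 5, 1.2 → best response Walk.
Side B against Push: payoffs 0.8, 1.4, 3 → best response Bluff.
Side B against Walk: payoffs 1.5, 1.9, 2.2 → best response Bluff.
No profile is a mutual best response for all players.

none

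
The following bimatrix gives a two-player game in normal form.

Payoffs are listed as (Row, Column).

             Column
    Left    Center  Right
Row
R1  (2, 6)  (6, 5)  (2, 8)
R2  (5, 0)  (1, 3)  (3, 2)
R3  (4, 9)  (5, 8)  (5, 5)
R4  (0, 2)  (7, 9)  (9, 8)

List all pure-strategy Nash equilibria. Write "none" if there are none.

For each player, find the best response to each opponent profile; mutual best responses are the pure NE.
Row against Left: payoffs 2, 5, 4, 0 → best response R2.
Row against Center: payoffs 6, 1, 5, 7 → best response R4.
Row against Right: payoffs 2, 3, 5, 9 → best response R4.
Column against R1: payoffs 6, 5, 8 → best response Right.
Column against R2: payoffs 0, 3, 2 → best response Center.
Column against R3: payoffs 9, 8, 5 → best response Left.
Column against R4: payoffs 2, 9, 8 → best response Center.
Mutual best responses: (R4, Center).

Pure NE: (R4, Center)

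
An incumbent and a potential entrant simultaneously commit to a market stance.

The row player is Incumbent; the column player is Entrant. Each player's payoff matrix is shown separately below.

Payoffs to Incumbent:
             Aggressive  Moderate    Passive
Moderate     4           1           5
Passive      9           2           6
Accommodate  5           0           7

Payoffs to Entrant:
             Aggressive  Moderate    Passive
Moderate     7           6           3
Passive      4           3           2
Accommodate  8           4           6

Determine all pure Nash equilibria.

Pure NE: (Passive, Aggressive)

For each strategy profile, look for a profitable unilateral deviation.
(Moderate, Aggressive): Incumbent can switch to Passive (4 → 9). Not NE.
(Moderate, Moderate): Incumbent can switch to Passive (1 → 2). Not NE.
(Moderate, Passive): Incumbent can switch to Passive (5 → 6). Not NE.
(Passive, Aggressive): Incumbent gets 9, best alternative 5; Entrant gets 4, best alternative 3. No profitable deviation — NE.
(Passive, Moderate): Entrant can switch to Aggressive (3 → 4). Not NE.
(Passive, Passive): Incumbent can switch to Accommodate (6 → 7). Not NE.
(Accommodate, Aggressive): Incumbent can switch to Passive (5 → 9). Not NE.
(Accommodate, Moderate): Incumbent can switch to Moderate (0 → 1). Not NE.
(Accommodate, Passive): Entrant can switch to Aggressive (6 → 8). Not NE.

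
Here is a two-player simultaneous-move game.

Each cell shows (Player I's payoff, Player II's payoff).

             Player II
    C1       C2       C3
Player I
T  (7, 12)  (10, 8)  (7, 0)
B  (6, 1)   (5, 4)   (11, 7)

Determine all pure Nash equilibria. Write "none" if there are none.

Pure-strategy Nash equilibria: (T, C1); (B, C3)

Player I against C1: payoffs 7, 6 → best response T.
Player I against C2: payoffs 10, 5 → best response T.
Player I against C3: payoffs 7, 11 → best response B.
Player II against T: payoffs 12, 8, 0 → best response C1.
Player II against B: payoffs 1, 4, 7 → best response C3.
Mutual best responses: (T, C1); (B, C3).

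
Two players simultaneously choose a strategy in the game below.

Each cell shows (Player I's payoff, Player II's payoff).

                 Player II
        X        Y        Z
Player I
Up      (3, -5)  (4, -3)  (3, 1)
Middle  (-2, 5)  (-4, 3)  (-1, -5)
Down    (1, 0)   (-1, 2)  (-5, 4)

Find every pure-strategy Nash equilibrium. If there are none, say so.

Mark each player's best response to every combination of opponents' strategies; a profile where every player is best-responding is a pure Nash equilibrium.
Player I against X: payoffs 3, -2, 1 → best response Up.
Player I against Y: payoffs 4, -4, -1 → best response Up.
Player I against Z: payoffs 3, -1, -5 → best response Up.
Player II against Up: payoffs -5, -3, 1 → best response Z.
Player II against Middle: payoffs 5, 3, -5 → best response X.
Player II against Down: payoffs 0, 2, 4 → best response Z.
Mutual best responses: (Up, Z).

The unique pure-strategy Nash equilibrium is (Up, Z).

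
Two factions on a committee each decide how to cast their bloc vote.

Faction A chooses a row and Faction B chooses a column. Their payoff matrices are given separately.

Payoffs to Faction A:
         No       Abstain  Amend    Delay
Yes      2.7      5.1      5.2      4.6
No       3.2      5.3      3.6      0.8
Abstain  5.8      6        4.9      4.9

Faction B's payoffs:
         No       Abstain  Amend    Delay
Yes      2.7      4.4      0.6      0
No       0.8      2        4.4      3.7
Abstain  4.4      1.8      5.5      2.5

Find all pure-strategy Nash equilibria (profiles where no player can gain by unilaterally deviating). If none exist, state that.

(Yes, No): Faction A can switch to No (2.7 → 3.2). Not NE.
(Yes, Abstain): Faction A can switch to No (5.1 → 5.3). Not NE.
(Yes, Amend): Faction B can switch to No (0.6 → 2.7). Not NE.
(Yes, Delay): Faction A can switch to Abstain (4.6 → 4.9). Not NE.
(No, No): Faction A can switch to Abstain (3.2 → 5.8). Not NE.
(No, Abstain): Faction A can switch to Abstain (5.3 → 6). Not NE.
(No, Amend): Faction A can switch to Yes (3.6 → 5.2). Not NE.
(No, Delay): Faction A can switch to Yes (0.8 → 4.6). Not NE.
(Abstain, No): Faction B can switch to Amend (4.4 → 5.5). Not NE.
(Abstain, Abstain): Faction B can switch to No (1.8 → 4.4). Not NE.
(Abstain, Amend): Faction A can switch to Yes (4.9 → 5.2). Not NE.
(Abstain, Delay): Faction B can switch to No (2.5 → 4.4). Not NE.

This game has no pure Nash equilibrium.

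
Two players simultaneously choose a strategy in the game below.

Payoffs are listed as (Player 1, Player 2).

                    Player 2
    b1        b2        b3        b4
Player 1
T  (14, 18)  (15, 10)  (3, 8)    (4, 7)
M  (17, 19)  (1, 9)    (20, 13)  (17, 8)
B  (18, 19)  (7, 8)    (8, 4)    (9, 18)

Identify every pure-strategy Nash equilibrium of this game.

(T, b1): Player 1 can switch to M (14 → 17). Not NE.
(T, b2): Player 2 can switch to b1 (10 → 18). Not NE.
(T, b3): Player 1 can switch to M (3 → 20). Not NE.
(T, b4): Player 1 can switch to M (4 → 17). Not NE.
(M, b1): Player 1 can switch to B (17 → 18). Not NE.
(M, b2): Player 1 can switch to T (1 → 15). Not NE.
(M, b3): Player 2 can switch to b1 (13 → 19). Not NE.
(M, b4): Player 2 can switch to b1 (8 → 19). Not NE.
(B, b1): Player 1 gets 18, best alternative 17; Player 2 gets 19, best alternative 18. No profitable deviation — NE.
(B, b2): Player 1 can switch to T (7 → 15). Not NE.
(B, b3): Player 1 can switch to M (8 → 20). Not NE.
(B, b4): Player 1 can switch to M (9 → 17). Not NE.

The unique pure-strategy Nash equilibrium is (B, b1).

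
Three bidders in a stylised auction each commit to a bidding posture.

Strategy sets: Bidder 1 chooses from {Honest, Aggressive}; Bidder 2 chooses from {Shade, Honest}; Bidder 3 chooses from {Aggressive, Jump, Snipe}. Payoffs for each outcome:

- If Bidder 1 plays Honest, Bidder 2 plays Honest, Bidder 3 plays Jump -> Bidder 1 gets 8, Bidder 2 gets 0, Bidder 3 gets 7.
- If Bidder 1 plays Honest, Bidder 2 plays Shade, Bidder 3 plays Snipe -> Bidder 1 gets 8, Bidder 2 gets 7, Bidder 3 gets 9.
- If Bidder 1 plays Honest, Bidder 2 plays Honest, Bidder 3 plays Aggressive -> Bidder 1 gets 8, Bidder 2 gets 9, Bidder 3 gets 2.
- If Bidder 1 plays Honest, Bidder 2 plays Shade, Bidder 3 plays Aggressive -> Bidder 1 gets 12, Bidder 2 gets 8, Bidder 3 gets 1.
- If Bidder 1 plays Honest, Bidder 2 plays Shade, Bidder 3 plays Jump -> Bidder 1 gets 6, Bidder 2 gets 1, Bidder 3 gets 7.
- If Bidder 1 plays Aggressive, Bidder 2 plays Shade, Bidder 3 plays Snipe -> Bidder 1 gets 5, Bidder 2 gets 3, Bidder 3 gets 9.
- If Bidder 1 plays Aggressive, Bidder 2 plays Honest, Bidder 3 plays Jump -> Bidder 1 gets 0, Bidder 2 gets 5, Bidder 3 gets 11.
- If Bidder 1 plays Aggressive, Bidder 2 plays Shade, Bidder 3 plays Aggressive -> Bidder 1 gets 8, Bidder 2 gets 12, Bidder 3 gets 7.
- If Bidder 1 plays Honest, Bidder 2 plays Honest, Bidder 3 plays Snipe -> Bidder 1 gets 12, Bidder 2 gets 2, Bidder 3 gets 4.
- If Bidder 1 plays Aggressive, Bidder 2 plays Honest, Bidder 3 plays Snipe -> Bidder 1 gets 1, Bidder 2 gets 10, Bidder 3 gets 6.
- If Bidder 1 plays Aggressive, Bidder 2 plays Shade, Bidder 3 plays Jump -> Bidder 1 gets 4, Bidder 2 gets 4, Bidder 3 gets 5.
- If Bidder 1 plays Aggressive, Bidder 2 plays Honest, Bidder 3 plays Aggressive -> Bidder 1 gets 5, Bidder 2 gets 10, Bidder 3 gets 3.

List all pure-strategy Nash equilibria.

Mark each player's best response to every combination of opponents' strategies; a profile where every player is best-responding is a pure Nash equilibrium.
Bidder 1 against (Shade, Aggressive): payoffs 12, 8 → best response Honest.
Bidder 1 against (Shade, Jump): payoffs 6, 4 → best response Honest.
Bidder 1 against (Shade, Snipe): payoffs 8, 5 → best response Honest.
Bidder 1 against (Honest, Aggressive): payoffs 8, 5 → best response Honest.
Bidder 1 against (Honest, Jump): payoffs 8, 0 → best response Honest.
Bidder 1 against (Honest, Snipe): payoffs 12, 1 → best response Honest.
Bidder 2 against (Honest, Aggressive): payoffs 8, 9 → best response Honest.
Bidder 2 against (Honest, Jump): payoffs 1, 0 → best response Shade.
Bidder 2 against (Honest, Snipe): payoffs 7, 2 → best response Shade.
Bidder 2 against (Aggressive, Aggressive): payoffs 12, 10 → best response Shade.
Bidder 2 against (Aggressive, Jump): payoffs 4, 5 → best response Honest.
Bidder 2 against (Aggressive, Snipe): payoffs 3, 10 → best response Honest.
Bidder 3 against (Honest, Shade): payoffs 1, 7, 9 → best response Snipe.
Bidder 3 against (Honest, Honest): payoffs 2, 7, 4 → best response Jump.
Bidder 3 against (Aggressive, Shade): payoffs 7, 5, 9 → best response Snipe.
Bidder 3 against (Aggressive, Honest): payoffs 3, 11, 6 → best response Jump.
Mutual best responses: (Honest, Shade, Snipe).

The unique pure-strategy Nash equilibrium is (Honest, Shade, Snipe).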